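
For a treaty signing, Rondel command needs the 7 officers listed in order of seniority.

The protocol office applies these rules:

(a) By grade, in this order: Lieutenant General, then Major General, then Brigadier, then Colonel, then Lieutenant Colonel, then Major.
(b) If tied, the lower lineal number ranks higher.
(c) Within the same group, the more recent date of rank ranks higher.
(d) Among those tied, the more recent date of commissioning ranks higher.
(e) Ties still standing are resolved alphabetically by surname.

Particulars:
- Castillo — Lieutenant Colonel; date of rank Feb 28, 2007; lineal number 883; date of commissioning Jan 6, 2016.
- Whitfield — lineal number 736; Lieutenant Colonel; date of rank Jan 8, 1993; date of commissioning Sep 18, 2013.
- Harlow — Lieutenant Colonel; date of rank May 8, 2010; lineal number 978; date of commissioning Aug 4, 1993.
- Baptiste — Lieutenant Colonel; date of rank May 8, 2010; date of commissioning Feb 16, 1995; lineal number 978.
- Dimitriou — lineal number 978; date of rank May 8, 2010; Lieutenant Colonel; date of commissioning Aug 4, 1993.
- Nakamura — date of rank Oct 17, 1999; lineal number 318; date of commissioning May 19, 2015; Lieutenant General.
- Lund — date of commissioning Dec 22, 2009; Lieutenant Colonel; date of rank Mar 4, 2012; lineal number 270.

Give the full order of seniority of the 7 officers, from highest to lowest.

By grade: Nakamura (Lieutenant General); then Lund, Whitfield, Castillo, Baptiste, Dimitriou and Harlow (Lieutenant Colonel).
Among Lund, Whitfield, Castillo, Baptiste, Dimitriou and Harlow, by lineal number (lower first): Lund (270) before Whitfield (736) before Castillo (883) before Baptiste, Dimitriou and Harlow (978).
Baptiste, Dimitriou and Harlow all have date of rank May 8, 2010, so the next rule applies.
Among Baptiste, Dimitriou and Harlow, by date of commissioning (later first): Baptiste (Feb 16, 1995) before Dimitriou and Harlow (Aug 4, 1993).
Among Dimitriou and Harlow, alphabetically by surname: Dimitriou before Harlow.
Full order: Nakamura, Lund, Whitfield, Castillo, Baptiste, Dimitriou, Harlow.

Nakamura, Lund, Whitfield, Castillo, Baptiste, Dimitriou, Harlow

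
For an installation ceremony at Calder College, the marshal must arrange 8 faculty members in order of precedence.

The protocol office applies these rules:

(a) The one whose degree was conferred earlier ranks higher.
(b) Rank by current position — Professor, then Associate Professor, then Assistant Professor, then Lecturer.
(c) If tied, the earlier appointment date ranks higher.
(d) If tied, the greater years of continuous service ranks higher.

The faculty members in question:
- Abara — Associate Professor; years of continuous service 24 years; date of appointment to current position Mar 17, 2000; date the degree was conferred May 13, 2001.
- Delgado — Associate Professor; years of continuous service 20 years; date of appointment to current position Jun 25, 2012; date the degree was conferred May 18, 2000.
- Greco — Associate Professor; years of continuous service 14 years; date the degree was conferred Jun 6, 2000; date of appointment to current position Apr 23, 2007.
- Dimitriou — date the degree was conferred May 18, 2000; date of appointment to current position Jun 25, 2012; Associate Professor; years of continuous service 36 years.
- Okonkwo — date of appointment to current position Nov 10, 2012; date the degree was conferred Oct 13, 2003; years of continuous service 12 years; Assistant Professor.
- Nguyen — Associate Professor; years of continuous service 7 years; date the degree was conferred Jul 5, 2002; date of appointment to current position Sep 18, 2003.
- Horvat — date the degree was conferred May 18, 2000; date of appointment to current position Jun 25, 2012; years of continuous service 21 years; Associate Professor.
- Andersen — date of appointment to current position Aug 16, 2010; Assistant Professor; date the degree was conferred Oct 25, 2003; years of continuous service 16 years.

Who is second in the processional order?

By date the degree was conferred (earlier first): Dimitriou, Horvat and Delgado (each May 18, 2000); then Greco (Jun 6, 2000); then Abara (May 13, 2001); then Nguyen (Jul 5, 2002); then Okonkwo (Oct 13, 2003); then Andersen (Oct 25, 2003).
Dimitriou, Horvat and Delgado are each Associate Professor, so the next rule applies.
Dimitriou, Horvat and Delgado all have date of appointment to current position Jun 25, 2012, so the next rule applies.
Among Dimitriou, Horvat and Delgado, by years of continuous service (higher first): Dimitriou (36 years) before Horvat (21 years) before Delgado (20 years).
Order: Dimitriou, Horvat, Delgado, Greco, Abara, Nguyen, Okonkwo, Andersen.

Horvat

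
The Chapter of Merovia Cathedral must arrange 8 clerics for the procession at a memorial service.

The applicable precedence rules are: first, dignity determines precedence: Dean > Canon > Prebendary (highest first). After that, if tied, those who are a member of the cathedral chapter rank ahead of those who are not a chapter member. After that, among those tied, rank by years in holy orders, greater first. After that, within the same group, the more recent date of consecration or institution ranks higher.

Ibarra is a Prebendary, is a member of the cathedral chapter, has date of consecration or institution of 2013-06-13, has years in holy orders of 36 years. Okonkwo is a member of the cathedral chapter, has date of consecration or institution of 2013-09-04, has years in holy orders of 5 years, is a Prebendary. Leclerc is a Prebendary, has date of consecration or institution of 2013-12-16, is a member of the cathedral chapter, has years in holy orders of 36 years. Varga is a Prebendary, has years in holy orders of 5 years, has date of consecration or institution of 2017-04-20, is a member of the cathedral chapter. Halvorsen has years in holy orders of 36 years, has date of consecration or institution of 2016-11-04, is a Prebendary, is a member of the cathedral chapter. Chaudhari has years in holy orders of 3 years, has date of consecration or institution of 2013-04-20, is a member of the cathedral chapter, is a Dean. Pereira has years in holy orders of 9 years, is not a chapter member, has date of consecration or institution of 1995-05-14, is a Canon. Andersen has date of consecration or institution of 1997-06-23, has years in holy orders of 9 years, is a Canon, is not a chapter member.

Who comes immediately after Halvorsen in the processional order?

Leclerc

By dignity: Chaudhari (Dean); then Andersen and Pereira (Canon); then Halvorsen, Leclerc, Ibarra, Varga and Okonkwo (Prebendary).
Andersen and Pereira are each not a chapter member, so the next rule applies.
Andersen and Pereira both have years in holy orders 9 years, so the next rule applies.
Among Andersen and Pereira, by date of consecration or institution (later first): Andersen (1997-06-23) before Pereira (1995-05-14).
Halvorsen, Leclerc, Ibarra, Varga and Okonkwo are each a member of the cathedral chapter, so the next rule applies.
Among Halvorsen, Leclerc, Ibarra, Varga and Okonkwo, by years in holy orders (higher first): Halvorsen, Leclerc and Ibarra (36 years) before Varga and Okonkwo (5 years).
Among Halvorsen, Leclerc and Ibarra, by date of consecration or institution (later first): Halvorsen (2016-11-04) before Leclerc (2013-12-16) before Ibarra (2013-06-13).
Among Varga and Okonkwo, by date of consecration or institution (later first): Varga (2017-04-20) before Okonkwo (2013-09-04).
Order: Chaudhari, Andersen, Pereira, Halvorsen, Leclerc, Ibarra, Varga, Okonkwo.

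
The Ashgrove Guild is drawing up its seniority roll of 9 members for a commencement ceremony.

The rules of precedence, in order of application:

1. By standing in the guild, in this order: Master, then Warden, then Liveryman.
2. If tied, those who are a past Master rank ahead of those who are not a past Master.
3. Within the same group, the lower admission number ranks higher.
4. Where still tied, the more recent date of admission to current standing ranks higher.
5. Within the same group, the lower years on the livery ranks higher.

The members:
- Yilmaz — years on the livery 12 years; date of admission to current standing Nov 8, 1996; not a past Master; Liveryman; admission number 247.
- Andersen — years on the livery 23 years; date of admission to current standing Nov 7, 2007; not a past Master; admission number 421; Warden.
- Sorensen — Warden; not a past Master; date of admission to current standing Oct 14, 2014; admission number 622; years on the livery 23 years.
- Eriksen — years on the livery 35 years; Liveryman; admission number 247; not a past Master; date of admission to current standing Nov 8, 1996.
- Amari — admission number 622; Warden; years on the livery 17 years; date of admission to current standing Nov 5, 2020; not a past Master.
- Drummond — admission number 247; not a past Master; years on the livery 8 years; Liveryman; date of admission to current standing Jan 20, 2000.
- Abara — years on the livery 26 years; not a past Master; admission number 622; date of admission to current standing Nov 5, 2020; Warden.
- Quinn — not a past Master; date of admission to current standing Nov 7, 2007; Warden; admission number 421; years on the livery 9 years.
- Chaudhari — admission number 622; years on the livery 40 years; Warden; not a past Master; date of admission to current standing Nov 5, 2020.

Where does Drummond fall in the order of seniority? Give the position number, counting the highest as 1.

By standing in the guild: Quinn, Andersen, Amari, Abara, Chaudhari and Sorensen (Warden); then Drummond, Yilmaz and Eriksen (Liveryman).
Quinn, Andersen, Amari, Abara, Chaudhari and Sorensen are each not a past Master, so the next rule applies.
Among Quinn, Andersen, Amari, Abara, Chaudhari and Sorensen, by admission number (lower first): Quinn and Andersen (421) before Amari, Abara, Chaudhari and Sorensen (622).
Quinn and Andersen both have date of admission to current standing Nov 7, 2007, so the next rule applies.
Among Quinn and Andersen, by years on the livery (lower first): Quinn (9 years) before Andersen (23 years).
Among Amari, Abara, Chaudhari and Sorensen, by date of admission to current standing (later first): Amari, Abara and Chaudhari (Nov 5, 2020) before Sorensen (Oct 14, 2014).
Among Amari, Abara and Chaudhari, by years on the livery (lower first): Amari (17 years) before Abara (26 years) before Chaudhari (40 years).
Drummond, Yilmaz and Eriksen are each not a past Master, so the next rule applies.
Drummond, Yilmaz and Eriksen all have admission number 247, so the next rule applies.
Among Drummond, Yilmaz and Eriksen, by date of admission to current standing (later first): Drummond (Jan 20, 2000) before Yilmaz and Eriksen (Nov 8, 1996).
Among Yilmaz and Eriksen, by years on the livery (lower first): Yilmaz (12 years) before Eriksen (35 years).
Order: Quinn, Andersen, Amari, Abara, Chaudhari, Sorensen, Drummond, Yilmaz, Eriksen. So position 7.

7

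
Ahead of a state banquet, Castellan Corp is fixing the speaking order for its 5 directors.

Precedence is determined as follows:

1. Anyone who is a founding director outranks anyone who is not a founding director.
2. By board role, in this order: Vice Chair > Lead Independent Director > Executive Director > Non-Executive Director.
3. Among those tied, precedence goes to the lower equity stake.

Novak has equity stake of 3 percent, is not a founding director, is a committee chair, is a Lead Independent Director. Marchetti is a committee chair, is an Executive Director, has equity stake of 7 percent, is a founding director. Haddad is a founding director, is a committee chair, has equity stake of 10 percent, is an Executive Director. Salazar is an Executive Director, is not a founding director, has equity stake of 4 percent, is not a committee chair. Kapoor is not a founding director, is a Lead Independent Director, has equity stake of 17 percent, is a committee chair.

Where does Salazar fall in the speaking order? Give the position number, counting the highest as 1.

By the first rule: Marchetti and Haddad (both a founding director); then Novak, Kapoor and Salazar (each not a founding director).
Marchetti and Haddad are each Executive Director, so the next rule applies.
Among Marchetti and Haddad, by equity stake (lower first): Marchetti (7 percent) before Haddad (10 percent).
Among Novak, Kapoor and Salazar, by board role: Novak and Kapoor (Lead Independent Director) before Salazar (Executive Director).
Among Novak and Kapoor, by equity stake (lower first): Novak (3 percent) before Kapoor (17 percent).
Order: Marchetti, Haddad, Novak, Kapoor, Salazar. So position 5.

5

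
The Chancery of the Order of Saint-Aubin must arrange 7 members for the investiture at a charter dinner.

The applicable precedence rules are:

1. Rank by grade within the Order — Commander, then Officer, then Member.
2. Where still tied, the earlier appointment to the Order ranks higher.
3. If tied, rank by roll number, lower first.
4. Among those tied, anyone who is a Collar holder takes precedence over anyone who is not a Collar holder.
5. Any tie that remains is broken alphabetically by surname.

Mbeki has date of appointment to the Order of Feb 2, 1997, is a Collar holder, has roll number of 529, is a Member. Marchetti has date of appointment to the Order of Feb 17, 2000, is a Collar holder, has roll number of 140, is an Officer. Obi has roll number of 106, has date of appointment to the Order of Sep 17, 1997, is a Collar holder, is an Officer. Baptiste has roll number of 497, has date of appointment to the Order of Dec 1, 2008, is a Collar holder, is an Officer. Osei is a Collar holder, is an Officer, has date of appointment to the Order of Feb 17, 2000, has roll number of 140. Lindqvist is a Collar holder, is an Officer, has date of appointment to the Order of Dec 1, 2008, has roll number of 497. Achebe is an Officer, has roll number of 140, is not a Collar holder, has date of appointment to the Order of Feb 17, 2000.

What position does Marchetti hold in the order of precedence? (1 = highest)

2

By grade within the Order: Obi, Marchetti, Osei, Achebe, Baptiste and Lindqvist (Officer); then Mbeki (Member).
Among Obi, Marchetti, Osei, Achebe, Baptiste and Lindqvist, by date of appointment to the Order (earlier first): Obi (Sep 17, 1997) before Marchetti, Osei and Achebe (Feb 17, 2000) before Baptiste and Lindqvist (Dec 1, 2008).
Marchetti, Osei and Achebe all have roll number 140, so the next rule applies.
Among Marchetti, Osei and Achebe, a Collar holder before not a Collar holder: Marchetti and Osei (a Collar holder) before Achebe (not a Collar holder).
Among Marchetti and Osei, alphabetically by surname: Marchetti before Osei.
Baptiste and Lindqvist both have roll number 497, so the next rule applies.
Baptiste and Lindqvist are each a Collar holder, so the next rule applies.
Among Baptiste and Lindqvist, alphabetically by surname: Baptiste before Lindqvist.
Order: Obi, Marchetti, Osei, Achebe, Baptiste, Lindqvist, Mbeki. So position 2.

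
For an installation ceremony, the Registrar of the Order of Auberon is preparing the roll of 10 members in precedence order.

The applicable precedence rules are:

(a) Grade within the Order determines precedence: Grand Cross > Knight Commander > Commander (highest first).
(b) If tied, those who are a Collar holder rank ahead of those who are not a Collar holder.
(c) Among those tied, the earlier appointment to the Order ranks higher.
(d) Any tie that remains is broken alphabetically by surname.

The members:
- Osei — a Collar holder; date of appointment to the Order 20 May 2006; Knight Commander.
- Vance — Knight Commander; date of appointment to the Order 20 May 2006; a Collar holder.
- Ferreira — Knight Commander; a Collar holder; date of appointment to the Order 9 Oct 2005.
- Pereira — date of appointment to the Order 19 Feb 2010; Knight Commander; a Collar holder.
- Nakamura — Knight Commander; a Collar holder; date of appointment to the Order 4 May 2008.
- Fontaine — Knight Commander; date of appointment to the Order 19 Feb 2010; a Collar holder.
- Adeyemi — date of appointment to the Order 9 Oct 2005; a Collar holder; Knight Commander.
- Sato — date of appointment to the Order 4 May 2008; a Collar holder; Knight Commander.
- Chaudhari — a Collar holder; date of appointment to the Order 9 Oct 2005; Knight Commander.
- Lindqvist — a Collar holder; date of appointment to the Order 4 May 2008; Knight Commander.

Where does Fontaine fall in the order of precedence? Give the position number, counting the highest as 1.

9

By grade within the Order: Adeyemi, Chaudhari, Ferreira, Osei, Vance, Lindqvist, Nakamura, Sato, Fontaine and Pereira (Knight Commander).
Adeyemi, Chaudhari, Ferreira, Osei, Vance, Lindqvist, Nakamura, Sato, Fontaine and Pereira are each a Collar holder, so the next rule applies.
Among Adeyemi, Chaudhari, Ferreira, Osei, Vance, Lindqvist, Nakamura, Sato, Fontaine and Pereira, by date of appointment to the Order (earlier first): Adeyemi, Chaudhari and Ferreira (9 Oct 2005) before Osei and Vance (20 May 2006) before Lindqvist, Nakamura and Sato (4 May 2008) before Fontaine and Pereira (19 Feb 2010).
Among Adeyemi, Chaudhari and Ferreira, alphabetically by surname: Adeyemi before Chaudhari before Ferreira.
Among Osei and Vance, alphabetically by surname: Osei before Vance.
Among Lindqvist, Nakamura and Sato, alphabetically by surname: Lindqvist before Nakamura before Sato.
Among Fontaine and Pereira, alphabetically by surname: Fontaine before Pereira.
Order: Adeyemi, Chaudhari, Ferreira, Osei, Vance, Lindqvist, Nakamura, Sato, Fontaine, Pereira. So position 9.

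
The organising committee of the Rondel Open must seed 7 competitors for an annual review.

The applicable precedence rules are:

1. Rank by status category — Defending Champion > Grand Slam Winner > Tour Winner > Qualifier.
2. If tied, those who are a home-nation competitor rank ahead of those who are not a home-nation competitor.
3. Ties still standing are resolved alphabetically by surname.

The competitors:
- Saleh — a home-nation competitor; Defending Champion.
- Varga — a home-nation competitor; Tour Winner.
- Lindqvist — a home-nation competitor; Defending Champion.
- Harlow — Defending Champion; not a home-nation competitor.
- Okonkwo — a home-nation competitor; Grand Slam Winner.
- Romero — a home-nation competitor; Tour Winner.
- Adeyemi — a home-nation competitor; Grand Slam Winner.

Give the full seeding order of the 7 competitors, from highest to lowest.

Lindqvist, Saleh, Harlow, Adeyemi, Okonkwo, Romero, Varga

By status category: Lindqvist, Saleh and Harlow (Defending Champion); then Adeyemi and Okonkwo (Grand Slam Winner); then Romero and Varga (Tour Winner).
Among Lindqvist, Saleh and Harlow, a home-nation competitor before not a home-nation competitor: Lindqvist and Saleh (a home-nation competitor) before Harlow (not a home-nation competitor).
Among Lindqvist and Saleh, alphabetically by surname: Lindqvist before Saleh.
Adeyemi and Okonkwo are each a home-nation competitor, so the next rule applies.
Among Adeyemi and Okonkwo, alphabetically by surname: Adeyemi before Okonkwo.
Romero and Varga are each a home-nation competitor, so the next rule applies.
Among Romero and Varga, alphabetically by surname: Romero before Varga.
Full order: Lindqvist, Saleh, Harlow, Adeyemi, Okonkwo, Romero, Varga.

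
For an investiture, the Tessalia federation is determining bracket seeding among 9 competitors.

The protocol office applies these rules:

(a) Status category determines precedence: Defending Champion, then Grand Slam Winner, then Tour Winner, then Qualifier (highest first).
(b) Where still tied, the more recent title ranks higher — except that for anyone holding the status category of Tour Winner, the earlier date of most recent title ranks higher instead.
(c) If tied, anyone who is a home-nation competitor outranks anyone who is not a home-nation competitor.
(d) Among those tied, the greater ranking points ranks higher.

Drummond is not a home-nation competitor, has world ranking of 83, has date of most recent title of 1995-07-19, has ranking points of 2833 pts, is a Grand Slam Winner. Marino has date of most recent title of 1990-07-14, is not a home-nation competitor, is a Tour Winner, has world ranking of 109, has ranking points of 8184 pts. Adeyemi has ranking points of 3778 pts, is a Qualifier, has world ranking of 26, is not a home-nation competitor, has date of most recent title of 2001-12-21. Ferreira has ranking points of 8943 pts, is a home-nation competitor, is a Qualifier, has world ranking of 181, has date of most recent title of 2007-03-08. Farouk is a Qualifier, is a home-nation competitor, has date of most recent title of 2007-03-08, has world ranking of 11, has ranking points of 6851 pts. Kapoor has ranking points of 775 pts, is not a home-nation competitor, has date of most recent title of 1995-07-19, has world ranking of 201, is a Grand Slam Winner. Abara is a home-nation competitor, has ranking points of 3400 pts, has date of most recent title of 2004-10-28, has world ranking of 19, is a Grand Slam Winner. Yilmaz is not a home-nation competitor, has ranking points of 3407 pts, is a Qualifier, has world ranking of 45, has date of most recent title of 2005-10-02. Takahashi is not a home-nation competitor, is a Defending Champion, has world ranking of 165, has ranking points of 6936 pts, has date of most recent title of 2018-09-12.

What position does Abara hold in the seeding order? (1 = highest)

By status category: Takahashi (Defending Champion); then Abara, Drummond and Kapoor (Grand Slam Winner); then Marino (Tour Winner); then Ferreira, Farouk, Yilmaz and Adeyemi (Qualifier).
Among Abara, Drummond and Kapoor, by date of most recent title (later first): Abara (2004-10-28) before Drummond and Kapoor (1995-07-19).
Drummond and Kapoor are each not a home-nation competitor, so the next rule applies.
Among Drummond and Kapoor, by ranking points (higher first): Drummond (2833 pts) before Kapoor (775 pts).
Among Ferreira, Farouk, Yilmaz and Adeyemi, by date of most recent title (later first): Ferreira and Farouk (2007-03-08) before Yilmaz (2005-10-02) before Adeyemi (2001-12-21).
Ferreira and Farouk are each a home-nation competitor, so the next rule applies.
Among Ferreira and Farouk, by ranking points (higher first): Ferreira (8943 pts) before Farouk (6851 pts).
Order: Takahashi, Abara, Drummond, Kapoor, Marino, Ferreira, Farouk, Yilmaz, Adeyemi. So position 2.

2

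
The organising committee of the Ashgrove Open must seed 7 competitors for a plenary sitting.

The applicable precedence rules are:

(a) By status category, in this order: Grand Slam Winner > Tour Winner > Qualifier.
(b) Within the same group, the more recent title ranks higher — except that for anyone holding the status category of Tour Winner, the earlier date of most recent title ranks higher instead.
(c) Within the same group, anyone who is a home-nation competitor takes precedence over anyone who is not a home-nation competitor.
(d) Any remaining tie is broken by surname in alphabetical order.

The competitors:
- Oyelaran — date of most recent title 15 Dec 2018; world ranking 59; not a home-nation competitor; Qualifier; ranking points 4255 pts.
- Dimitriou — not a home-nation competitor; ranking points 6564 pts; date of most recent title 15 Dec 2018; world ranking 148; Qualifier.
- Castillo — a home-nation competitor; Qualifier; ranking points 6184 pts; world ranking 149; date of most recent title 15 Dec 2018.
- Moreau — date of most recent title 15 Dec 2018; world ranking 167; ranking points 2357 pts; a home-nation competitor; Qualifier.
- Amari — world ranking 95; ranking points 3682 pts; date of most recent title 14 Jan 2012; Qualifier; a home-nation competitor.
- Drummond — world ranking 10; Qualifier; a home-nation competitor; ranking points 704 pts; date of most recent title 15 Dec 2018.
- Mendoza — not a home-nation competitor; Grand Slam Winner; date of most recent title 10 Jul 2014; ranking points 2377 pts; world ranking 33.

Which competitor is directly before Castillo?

By status category: Mendoza (Grand Slam Winner); then Castillo, Drummond, Moreau, Dimitriou, Oyelaran and Amari (Qualifier).
Among Castillo, Drummond, Moreau, Dimitriou, Oyelaran and Amari, by date of most recent title (later first): Castillo, Drummond, Moreau, Dimitriou and Oyelaran (15 Dec 2018) before Amari (14 Jan 2012).
Among Castillo, Drummond, Moreau, Dimitriou and Oyelaran, a home-nation competitor before not a home-nation competitor: Castillo, Drummond and Moreau (a home-nation competitor) before Dimitriou and Oyelaran (not a home-nation competitor).
Among Castillo, Drummond and Moreau, alphabetically by surname: Castillo before Drummond before Moreau.
Among Dimitriou and Oyelaran, alphabetically by surname: Dimitriou before Oyelaran.
Order: Mendoza, Castillo, Drummond, Moreau, Dimitriou, Oyelaran, Amari.

Mendoza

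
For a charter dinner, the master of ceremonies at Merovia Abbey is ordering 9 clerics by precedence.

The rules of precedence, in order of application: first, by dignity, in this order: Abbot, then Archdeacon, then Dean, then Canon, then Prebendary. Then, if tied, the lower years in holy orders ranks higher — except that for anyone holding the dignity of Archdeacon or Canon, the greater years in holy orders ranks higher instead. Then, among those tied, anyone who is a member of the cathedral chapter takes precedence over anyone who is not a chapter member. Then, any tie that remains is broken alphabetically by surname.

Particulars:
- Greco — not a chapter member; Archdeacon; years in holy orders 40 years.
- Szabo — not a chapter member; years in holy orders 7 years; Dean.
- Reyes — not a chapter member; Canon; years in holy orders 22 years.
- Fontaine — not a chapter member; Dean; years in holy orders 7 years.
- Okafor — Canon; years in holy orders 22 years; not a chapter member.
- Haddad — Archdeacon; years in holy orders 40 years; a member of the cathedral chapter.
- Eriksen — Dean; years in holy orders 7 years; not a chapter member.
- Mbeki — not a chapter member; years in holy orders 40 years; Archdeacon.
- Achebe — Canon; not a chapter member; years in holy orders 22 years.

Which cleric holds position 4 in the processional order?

By dignity: Haddad, Greco and Mbeki (Archdeacon); then Eriksen, Fontaine and Szabo (Dean); then Achebe, Okafor and Reyes (Canon).
Haddad, Greco and Mbeki all have years in holy orders 40 years, so the next rule applies.
Among Haddad, Greco and Mbeki, a member of the cathedral chapter before not a chapter member: Haddad (a member of the cathedral chapter) before Greco and Mbeki (not a chapter member).
Among Greco and Mbeki, alphabetically by surname: Greco before Mbeki.
Eriksen, Fontaine and Szabo all have years in holy orders 7 years, so the next rule applies.
Eriksen, Fontaine and Szabo are each not a chapter member, so the next rule applies.
Among Eriksen, Fontaine and Szabo, alphabetically by surname: Eriksen before Fontaine before Szabo.
Achebe, Okafor and Reyes all have years in holy orders 22 years, so the next rule applies.
Achebe, Okafor and Reyes are each not a chapter member, so the next rule applies.
Among Achebe, Okafor and Reyes, alphabetically by surname: Achebe before Okafor before Reyes.
Order: Haddad, Greco, Mbeki, Eriksen, Fontaine, Szabo, Achebe, Okafor, Reyes.

Eriksen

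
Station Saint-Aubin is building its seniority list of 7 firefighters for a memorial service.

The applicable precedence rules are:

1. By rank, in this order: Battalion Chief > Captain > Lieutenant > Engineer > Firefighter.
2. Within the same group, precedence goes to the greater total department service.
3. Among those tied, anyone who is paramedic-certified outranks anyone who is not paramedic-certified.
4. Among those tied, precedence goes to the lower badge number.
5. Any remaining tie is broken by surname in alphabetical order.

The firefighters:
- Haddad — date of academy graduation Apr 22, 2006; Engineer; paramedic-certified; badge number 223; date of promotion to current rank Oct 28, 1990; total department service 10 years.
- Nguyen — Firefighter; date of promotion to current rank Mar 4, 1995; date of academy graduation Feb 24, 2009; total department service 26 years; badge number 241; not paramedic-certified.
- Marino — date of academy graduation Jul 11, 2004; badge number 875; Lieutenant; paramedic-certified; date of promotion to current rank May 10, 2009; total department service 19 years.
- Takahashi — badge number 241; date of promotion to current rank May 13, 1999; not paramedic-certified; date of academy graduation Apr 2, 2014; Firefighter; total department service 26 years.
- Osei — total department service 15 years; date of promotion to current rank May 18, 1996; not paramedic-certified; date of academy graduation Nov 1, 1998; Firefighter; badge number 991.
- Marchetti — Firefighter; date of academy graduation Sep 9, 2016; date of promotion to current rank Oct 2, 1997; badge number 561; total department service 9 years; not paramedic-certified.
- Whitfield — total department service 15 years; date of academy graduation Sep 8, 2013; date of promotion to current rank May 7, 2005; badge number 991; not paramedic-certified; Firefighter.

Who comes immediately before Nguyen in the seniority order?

By rank: Marino (Lieutenant); then Haddad (Engineer); then Nguyen, Takahashi, Osei, Whitfield and Marchetti (Firefighter).
Among Nguyen, Takahashi, Osei, Whitfield and Marchetti, by total department service (higher first): Nguyen and Takahashi (26 years) before Osei and Whitfield (15 years) before Marchetti (9 years).
Nguyen and Takahashi are each not paramedic-certified, so the next rule applies.
Nguyen and Takahashi both have badge number 241, so the next rule applies.
Among Nguyen and Takahashi, alphabetically by surname: Nguyen before Takahashi.
Osei and Whitfield are each not paramedic-certified, so the next rule applies.
Osei and Whitfield both have badge number 991, so the next rule applies.
Among Osei and Whitfield, alphabetically by surname: Osei before Whitfield.
Order: Marino, Haddad, Nguyen, Takahashi, Osei, Whitfield, Marchetti.

Haddad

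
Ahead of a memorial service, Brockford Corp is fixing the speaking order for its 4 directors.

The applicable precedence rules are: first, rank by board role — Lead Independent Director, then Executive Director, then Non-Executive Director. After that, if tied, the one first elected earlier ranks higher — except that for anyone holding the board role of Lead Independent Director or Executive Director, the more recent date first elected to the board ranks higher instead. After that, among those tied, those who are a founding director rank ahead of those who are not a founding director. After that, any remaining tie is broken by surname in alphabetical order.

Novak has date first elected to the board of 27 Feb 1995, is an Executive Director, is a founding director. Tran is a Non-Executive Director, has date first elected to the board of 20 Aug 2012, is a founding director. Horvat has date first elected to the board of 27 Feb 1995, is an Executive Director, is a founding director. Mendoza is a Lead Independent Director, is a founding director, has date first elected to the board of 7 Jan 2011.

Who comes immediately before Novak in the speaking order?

Horvat

By board role: Mendoza (Lead Independent Director); then Horvat and Novak (Executive Director); then Tran (Non-Executive Director).
Horvat and Novak both have date first elected to the board 27 Feb 1995, so the next rule applies.
Horvat and Novak are each a founding director, so the next rule applies.
Among Horvat and Novak, alphabetically by surname: Horvat before Novak.
Order: Mendoza, Horvat, Novak, Tran.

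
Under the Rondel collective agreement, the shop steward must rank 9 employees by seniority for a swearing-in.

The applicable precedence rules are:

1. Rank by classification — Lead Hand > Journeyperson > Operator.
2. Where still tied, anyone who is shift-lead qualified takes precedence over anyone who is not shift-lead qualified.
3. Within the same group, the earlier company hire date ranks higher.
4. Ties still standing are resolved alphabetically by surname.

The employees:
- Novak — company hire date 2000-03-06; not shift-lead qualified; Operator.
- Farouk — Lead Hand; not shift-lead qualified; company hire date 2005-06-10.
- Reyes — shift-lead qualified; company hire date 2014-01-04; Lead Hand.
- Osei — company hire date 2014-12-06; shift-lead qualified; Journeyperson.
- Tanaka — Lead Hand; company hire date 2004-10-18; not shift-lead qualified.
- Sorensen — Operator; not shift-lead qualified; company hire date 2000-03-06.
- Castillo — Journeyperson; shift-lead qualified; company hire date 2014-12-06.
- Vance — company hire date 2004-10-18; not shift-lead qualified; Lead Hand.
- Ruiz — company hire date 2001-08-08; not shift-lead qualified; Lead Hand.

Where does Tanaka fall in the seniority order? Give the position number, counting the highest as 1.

3

By classification: Reyes, Ruiz, Tanaka, Vance and Farouk (Lead Hand); then Castillo and Osei (Journeyperson); then Novak and Sorensen (Operator).
Among Reyes, Ruiz, Tanaka, Vance and Farouk, shift-lead qualified before not shift-lead qualified: Reyes (shift-lead qualified) before Ruiz, Tanaka, Vance and Farouk (not shift-lead qualified).
Among Ruiz, Tanaka, Vance and Farouk, by company hire date (earlier first): Ruiz (2001-08-08) before Tanaka and Vance (2004-10-18) before Farouk (2005-06-10).
Among Tanaka and Vance, alphabetically by surname: Tanaka before Vance.
Castillo and Osei are each shift-lead qualified, so the next rule applies.
Castillo and Osei both have company hire date 2014-12-06, so the next rule applies.
Among Castillo and Osei, alphabetically by surname: Castillo before Osei.
Novak and Sorensen are each not shift-lead qualified, so the next rule applies.
Novak and Sorensen both have company hire date 2000-03-06, so the next rule applies.
Among Novak and Sorensen, alphabetically by surname: Novak before Sorensen.
Order: Reyes, Ruiz, Tanaka, Vance, Farouk, Castillo, Osei, Novak, Sorensen. So position 3.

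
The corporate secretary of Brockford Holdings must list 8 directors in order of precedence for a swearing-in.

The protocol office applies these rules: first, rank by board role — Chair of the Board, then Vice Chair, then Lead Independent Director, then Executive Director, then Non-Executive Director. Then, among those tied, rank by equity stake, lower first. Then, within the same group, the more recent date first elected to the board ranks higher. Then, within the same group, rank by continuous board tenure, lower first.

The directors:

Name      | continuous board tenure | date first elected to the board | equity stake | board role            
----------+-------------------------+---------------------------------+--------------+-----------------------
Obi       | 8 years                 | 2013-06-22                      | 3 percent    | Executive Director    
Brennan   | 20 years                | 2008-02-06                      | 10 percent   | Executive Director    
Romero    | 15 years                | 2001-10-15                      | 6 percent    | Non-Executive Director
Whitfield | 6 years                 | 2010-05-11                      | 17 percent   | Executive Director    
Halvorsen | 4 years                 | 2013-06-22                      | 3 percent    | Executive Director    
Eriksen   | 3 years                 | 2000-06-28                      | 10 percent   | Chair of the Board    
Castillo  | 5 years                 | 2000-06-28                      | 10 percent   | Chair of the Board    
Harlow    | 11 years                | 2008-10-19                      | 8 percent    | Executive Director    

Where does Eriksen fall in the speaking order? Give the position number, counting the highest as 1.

By board role: Eriksen and Castillo (Chair of the Board); then Halvorsen, Obi, Harlow, Brennan and Whitfield (Executive Director); then Romero (Non-Executive Director).
Eriksen and Castillo both have equity stake 10 percent, so the next rule applies.
Eriksen and Castillo both have date first elected to the board 2000-06-28, so the next rule applies.
Among Eriksen and Castillo, by continuous board tenure (lower first): Eriksen (3 years) before Castillo (5 years).
Among Halvorsen, Obi, Harlow, Brennan and Whitfield, by equity stake (lower first): Halvorsen and Obi (3 percent) before Harlow (8 percent) before Brennan (10 percent) before Whitfield (17 percent).
Halvorsen and Obi both have date first elected to the board 2013-06-22, so the next rule applies.
Among Halvorsen and Obi, by continuous board tenure (lower first): Halvorsen (4 years) before Obi (8 years).
Order: Eriksen, Castillo, Halvorsen, Obi, Harlow, Brennan, Whitfield, Romero. So position 1.

1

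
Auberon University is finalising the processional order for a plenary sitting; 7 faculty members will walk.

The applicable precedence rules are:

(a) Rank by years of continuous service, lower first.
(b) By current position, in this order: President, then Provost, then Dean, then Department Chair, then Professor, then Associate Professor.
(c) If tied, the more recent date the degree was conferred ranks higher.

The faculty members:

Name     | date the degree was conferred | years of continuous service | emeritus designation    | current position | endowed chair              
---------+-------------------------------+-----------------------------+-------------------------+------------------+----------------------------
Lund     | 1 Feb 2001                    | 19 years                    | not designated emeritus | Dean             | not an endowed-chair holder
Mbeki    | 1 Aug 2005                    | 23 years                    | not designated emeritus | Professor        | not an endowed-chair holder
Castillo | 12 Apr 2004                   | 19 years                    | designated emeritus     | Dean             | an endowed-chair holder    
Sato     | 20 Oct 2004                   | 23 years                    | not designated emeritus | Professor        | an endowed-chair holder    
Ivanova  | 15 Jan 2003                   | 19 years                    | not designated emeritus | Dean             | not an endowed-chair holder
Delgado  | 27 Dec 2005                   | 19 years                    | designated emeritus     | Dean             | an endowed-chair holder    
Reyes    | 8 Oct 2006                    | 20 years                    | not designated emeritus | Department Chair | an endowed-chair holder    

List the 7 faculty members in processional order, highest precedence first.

Delgado, Castillo, Ivanova, Lund, Reyes, Mbeki, Sato

By years of continuous service (lower first): Delgado, Castillo, Ivanova and Lund (each 19 years); then Reyes (20 years); then Mbeki and Sato (both 23 years).
Delgado, Castillo, Ivanova and Lund are each Dean, so the next rule applies.
Among Delgado, Castillo, Ivanova and Lund, by date the degree was conferred (later first): Delgado (27 Dec 2005) before Castillo (12 Apr 2004) before Ivanova (15 Jan 2003) before Lund (1 Feb 2001).
Mbeki and Sato are each Professor, so the next rule applies.
Among Mbeki and Sato, by date the degree was conferred (later first): Mbeki (1 Aug 2005) before Sato (20 Oct 2004).
Full order: Delgado, Castillo, Ivanova, Lund, Reyes, Mbeki, Sato.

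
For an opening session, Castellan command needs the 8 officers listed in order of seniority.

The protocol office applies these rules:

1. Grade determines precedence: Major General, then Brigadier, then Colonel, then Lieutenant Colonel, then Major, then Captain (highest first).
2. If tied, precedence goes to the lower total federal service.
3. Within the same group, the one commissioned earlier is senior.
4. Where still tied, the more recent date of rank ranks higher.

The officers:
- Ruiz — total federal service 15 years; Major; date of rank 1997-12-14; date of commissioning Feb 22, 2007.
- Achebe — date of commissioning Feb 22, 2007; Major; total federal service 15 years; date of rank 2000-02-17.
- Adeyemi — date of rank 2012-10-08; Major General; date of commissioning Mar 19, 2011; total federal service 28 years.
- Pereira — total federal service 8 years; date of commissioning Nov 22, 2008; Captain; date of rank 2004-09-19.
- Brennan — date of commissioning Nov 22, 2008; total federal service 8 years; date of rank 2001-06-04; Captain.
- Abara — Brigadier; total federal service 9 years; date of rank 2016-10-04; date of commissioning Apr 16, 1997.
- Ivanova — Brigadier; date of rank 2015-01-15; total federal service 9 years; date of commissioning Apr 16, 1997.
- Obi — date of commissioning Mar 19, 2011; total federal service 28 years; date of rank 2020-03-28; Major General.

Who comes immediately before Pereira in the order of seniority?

Ruiz

By grade: Obi and Adeyemi (Major General); then Abara and Ivanova (Brigadier); then Achebe and Ruiz (Major); then Pereira and Brennan (Captain).
Obi and Adeyemi both have total federal service 28 years, so the next rule applies.
Obi and Adeyemi both have date of commissioning Mar 19, 2011, so the next rule applies.
Among Obi and Adeyemi, by date of rank (later first): Obi (2020-03-28) before Adeyemi (2012-10-08).
Abara and Ivanova both have total federal service 9 years, so the next rule applies.
Abara and Ivanova both have date of commissioning Apr 16, 1997, so the next rule applies.
Among Abara and Ivanova, by date of rank (later first): Abara (2016-10-04) before Ivanova (2015-01-15).
Achebe and Ruiz both have total federal service 15 years, so the next rule applies.
Achebe and Ruiz both have date of commissioning Feb 22, 2007, so the next rule applies.
Among Achebe and Ruiz, by date of rank (later first): Achebe (2000-02-17) before Ruiz (1997-12-14).
Pereira and Brennan both have total federal service 8 years, so the next rule applies.
Pereira and Brennan both have date of commissioning Nov 22, 2008, so the next rule applies.
Among Pereira and Brennan, by date of rank (later first): Pereira (2004-09-19) before Brennan (2001-06-04).
Order: Obi, Adeyemi, Abara, Ivanova, Achebe, Ruiz, Pereira, Brennan.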